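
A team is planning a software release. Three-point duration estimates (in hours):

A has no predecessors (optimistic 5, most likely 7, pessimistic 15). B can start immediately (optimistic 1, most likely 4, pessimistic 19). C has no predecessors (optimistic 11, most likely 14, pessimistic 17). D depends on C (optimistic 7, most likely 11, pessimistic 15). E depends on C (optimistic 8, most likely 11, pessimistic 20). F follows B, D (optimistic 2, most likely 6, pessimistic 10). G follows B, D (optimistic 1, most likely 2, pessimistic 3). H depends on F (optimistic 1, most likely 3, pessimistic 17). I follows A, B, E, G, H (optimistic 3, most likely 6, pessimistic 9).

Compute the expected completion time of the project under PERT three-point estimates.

42 hours

te_A = (5 + 4·7 + 15)/6 = 48/6 = 8
te_B = (1 + 4·4 + 19)/6 = 36/6 = 6
te_C = (11 + 4·14 + 17)/6 = 84/6 = 14
te_D = (7 + 4·11 + 15)/6 = 66/6 = 11
te_E = (8 + 4·11 + 20)/6 = 72/6 = 12
te_F = (2 + 4·6 + 10)/6 = 36/6 = 6
te_G = (1 + 4·2 + 3)/6 = 12/6 = 2
te_H = (1 + 4·3 + 17)/6 = 30/6 = 5
te_I = (3 + 4·6 + 9)/6 = 36/6 = 6

Forward pass:
ES_A = 0; EF_A = 8
ES_B = 0; EF_B = 6
ES_C = 0; EF_C = 14
ES_D = 14; EF_D = 14+11 = 25
ES_E = 14; EF_E = 14+12 = 26
ES_F = max(EF_B=6, EF_D=25) = 25; EF_F = 25+6 = 31
ES_G = max(EF_B=6, EF_D=25) = 25; EF_G = 25+2 = 27
ES_H = 31; EF_H = 31+5 = 36
ES_I = max(EF_A=8, EF_B=6, EF_E=26, EF_G=27, EF_H=36) = 36; EF_I = 36+6 = 42
Expected project duration μ = 42 hours. Critical path: C → D → F → H → I.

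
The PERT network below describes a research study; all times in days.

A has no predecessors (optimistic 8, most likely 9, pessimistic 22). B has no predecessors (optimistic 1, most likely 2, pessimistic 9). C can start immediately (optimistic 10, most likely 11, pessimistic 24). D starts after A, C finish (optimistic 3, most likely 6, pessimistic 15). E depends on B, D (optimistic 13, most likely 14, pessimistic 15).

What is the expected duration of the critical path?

te_A = (8 + 4·9 + 22)/6 = 66/6 = 11
te_B = (1 + 4·2 + 9)/6 = 18/6 = 3
te_C = (10 + 4·11 + 24)/6 = 78/6 = 13
te_D = (3 + 4·6 + 15)/6 = 42/6 = 7
te_E = (13 + 4·14 + 15)/6 = 84/6 = 14

Forward pass:
ES_A = 0; EF_A = 11
ES_B = 0; EF_B = 3
ES_C = 0; EF_C = 13
ES_D = max(EF_A=11, EF_C=13) = 13; EF_D = 13+7 = 20
ES_E = max(EF_B=3, EF_D=20) = 20; EF_E = 20+14 = 34
Expected project duration μ = 34 days. Critical path: C → D → E.

34 days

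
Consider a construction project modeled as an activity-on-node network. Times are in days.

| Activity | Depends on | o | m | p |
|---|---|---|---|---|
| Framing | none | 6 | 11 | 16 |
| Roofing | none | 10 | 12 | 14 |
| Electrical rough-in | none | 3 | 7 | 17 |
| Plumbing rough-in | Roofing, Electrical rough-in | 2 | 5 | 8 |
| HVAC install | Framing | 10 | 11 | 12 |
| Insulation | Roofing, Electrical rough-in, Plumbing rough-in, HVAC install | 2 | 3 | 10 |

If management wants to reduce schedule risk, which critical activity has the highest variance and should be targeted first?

Framing

te_Framing = (6 + 4·11 + 16)/6 = 66/6 = 11; σ²_Framing = ((16−6)/6)² = 2.778
te_Roofing = (10 + 4·12 + 14)/6 = 72/6 = 12; σ²_Roofing = ((14−10)/6)² = 0.444
te_Electrical rough-in = (3 + 4·7 + 17)/6 = 48/6 = 8; σ²_Electrical rough-in = ((17−3)/6)² = 5.444
te_Plumbing rough-in = (2 + 4·5 + 8)/6 = 30/6 = 5; σ²_Plumbing rough-in = ((8−2)/6)² = 1.000
te_HVAC install = (10 + 4·11 + 12)/6 = 66/6 = 11; σ²_HVAC install = ((12−10)/6)² = 0.111
te_Insulation = (2 + 4·3 + 10)/6 = 24/6 = 4; σ²_Insulation = ((10−2)/6)² = 1.778

Forward pass:
ES_Framing = 0; EF_Framing = 11
ES_Roofing = 0; EF_Roofing = 12
ES_Electrical rough-in = 0; EF_Electrical rough-in = 8
ES_Plumbing rough-in = max(EF_Roofing=12, EF_Electrical rough-in=8) = 12; EF_Plumbing rough-in = 12+5 = 17
ES_HVAC install = 11; EF_HVAC install = 11+11 = 22
ES_Insulation = max(EF_Roofing=12, EF_Electrical rough-in=8, EF_Plumbing rough-in=17, EF_HVAC install=22) = 22; EF_Insulation = 22+4 = 26
Expected project duration μ = 26 days. Critical path: Framing → HVAC install → Insulation.

Variances on critical path: σ²_Framing=2.778, σ²_HVAC install=0.111, σ²_Insulation=1.778.
Largest is σ²_Framing = 2.778.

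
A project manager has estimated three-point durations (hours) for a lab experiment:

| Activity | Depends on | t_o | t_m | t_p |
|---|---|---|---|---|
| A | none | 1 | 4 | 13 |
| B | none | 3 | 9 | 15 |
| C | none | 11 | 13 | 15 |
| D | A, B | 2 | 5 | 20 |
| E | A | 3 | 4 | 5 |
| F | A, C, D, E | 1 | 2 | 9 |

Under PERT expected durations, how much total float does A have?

4 hours

te_A = (1 + 4·4 + 13)/6 = 30/6 = 5
te_B = (3 + 4·9 + 15)/6 = 54/6 = 9
te_C = (11 + 4·13 + 15)/6 = 78/6 = 13
te_D = (2 + 4·5 + 20)/6 = 42/6 = 7
te_E = (3 + 4·4 + 5)/6 = 24/6 = 4
te_F = (1 + 4·2 + 9)/6 = 18/6 = 3

Forward pass:
ES_A = 0; EF_A = 5
ES_B = 0; EF_B = 9
ES_C = 0; EF_C = 13
ES_D = max(EF_A=5, EF_B=9) = 9; EF_D = 9+7 = 16
ES_E = 5; EF_E = 5+4 = 9
ES_F = max(EF_A=5, EF_C=13, EF_D=16, EF_E=9) = 16; EF_F = 16+3 = 19
Expected project duration μ = 19 hours. Critical path: B → D → F.

Backward pass:
LF_F = 19; LS_F = 19−3 = 16
LF_E = LS_F = 16; LS_E = 16−4 = 12
LF_D = LS_F = 16; LS_D = 16−7 = 9
LF_C = LS_F = 16; LS_C = 16−13 = 3
LF_B = LS_D = 9; LS_B = 9−9 = 0
LF_A = min(LS_D=9, LS_E=12, LS_F=16) = 9; LS_A = 9−5 = 4
Slack_A = LS_A − ES_A = 4 − 0 = 4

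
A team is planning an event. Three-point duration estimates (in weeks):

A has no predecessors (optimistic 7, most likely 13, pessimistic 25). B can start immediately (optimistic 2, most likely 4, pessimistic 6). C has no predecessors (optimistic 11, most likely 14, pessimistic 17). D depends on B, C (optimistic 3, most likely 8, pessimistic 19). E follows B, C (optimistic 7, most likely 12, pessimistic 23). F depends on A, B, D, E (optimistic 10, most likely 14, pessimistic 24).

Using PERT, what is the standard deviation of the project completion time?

te_A = (7 + 4·13 + 25)/6 = 84/6 = 14; σ²_A = ((25−7)/6)² = 9.000
te_B = (2 + 4·4 + 6)/6 = 24/6 = 4; σ²_B = ((6−2)/6)² = 0.444
te_C = (11 + 4·14 + 17)/6 = 84/6 = 14; σ²_C = ((17−11)/6)² = 1.000
te_D = (3 + 4·8 + 19)/6 = 54/6 = 9; σ²_D = ((19−3)/6)² = 7.111
te_E = (7 + 4·12 + 23)/6 = 78/6 = 13; σ²_E = ((23−7)/6)² = 7.111
te_F = (10 + 4·14 + 24)/6 = 90/6 = 15; σ²_F = ((24−10)/6)² = 5.444

Forward pass:
ES_A = 0; EF_A = 14
ES_B = 0; EF_B = 4
ES_C = 0; EF_C = 14
ES_D = max(EF_B=4, EF_C=14) = 14; EF_D = 14+9 = 23
ES_E = max(EF_B=4, EF_C=14) = 14; EF_E = 14+13 = 27
ES_F = max(EF_A=14, EF_B=4, EF_D=23, EF_E=27) = 27; EF_F = 27+15 = 42
Expected project duration μ = 42 weeks. Critical path: C → E → F.

Variance along critical path = 1.000 + 7.111 + 5.444 = 13.556
σ = √13.556 = 3.682 weeks

3.68 weeks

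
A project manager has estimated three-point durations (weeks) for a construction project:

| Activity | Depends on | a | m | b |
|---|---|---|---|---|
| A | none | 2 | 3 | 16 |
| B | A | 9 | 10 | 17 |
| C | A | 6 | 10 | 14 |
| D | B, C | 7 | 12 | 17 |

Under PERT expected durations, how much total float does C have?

te_A = (2 + 4·3 + 16)/6 = 30/6 = 5
te_B = (9 + 4·10 + 17)/6 = 66/6 = 11
te_C = (6 + 4·10 + 14)/6 = 60/6 = 10
te_D = (7 + 4·12 + 17)/6 = 72/6 = 12

Forward pass:
ES_A = 0; EF_A = 5
ES_B = 5; EF_B = 5+11 = 16
ES_C = 5; EF_C = 5+10 = 15
ES_D = max(EF_B=16, EF_C=15) = 16; EF_D = 16+12 = 28
Expected project duration μ = 28 weeks. Critical path: A → B → D.

Backward pass:
LF_D = 28; LS_D = 28−12 = 16
LF_C = LS_D = 16; LS_C = 16−10 = 6
LF_B = LS_D = 16; LS_B = 16−11 = 5
LF_A = min(LS_B=5, LS_C=6) = 5; LS_A = 5−5 = 0
Slack_C = LS_C − ES_C = 6 − 5 = 1

1 weeks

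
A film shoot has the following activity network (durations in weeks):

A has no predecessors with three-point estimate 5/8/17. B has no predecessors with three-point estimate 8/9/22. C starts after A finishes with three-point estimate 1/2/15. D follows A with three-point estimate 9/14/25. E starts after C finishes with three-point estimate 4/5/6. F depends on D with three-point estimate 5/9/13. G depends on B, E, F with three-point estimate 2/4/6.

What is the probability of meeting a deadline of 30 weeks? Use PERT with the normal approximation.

0.028

te_A = (5 + 4·8 + 17)/6 = 54/6 = 9; σ²_A = ((17−5)/6)² = 4.000
te_B = (8 + 4·9 + 22)/6 = 66/6 = 11; σ²_B = ((22−8)/6)² = 5.444
te_C = (1 + 4·2 + 15)/6 = 24/6 = 4; σ²_C = ((15−1)/6)² = 5.444
te_D = (9 + 4·14 + 25)/6 = 90/6 = 15; σ²_D = ((25−9)/6)² = 7.111
te_E = (4 + 4·5 + 6)/6 = 30/6 = 5; σ²_E = ((6−4)/6)² = 0.111
te_F = (5 + 4·9 + 13)/6 = 54/6 = 9; σ²_F = ((13−5)/6)² = 1.778
te_G = (2 + 4·4 + 6)/6 = 24/6 = 4; σ²_G = ((6−2)/6)² = 0.444

Forward pass:
ES_A = 0; EF_A = 9
ES_B = 0; EF_B = 11
ES_C = 9; EF_C = 9+4 = 13
ES_D = 9; EF_D = 9+15 = 24
ES_E = 13; EF_E = 13+5 = 18
ES_F = 24; EF_F = 24+9 = 33
ES_G = max(EF_B=11, EF_E=18, EF_F=33) = 33; EF_G = 33+4 = 37
Expected project duration μ = 37 weeks. Critical path: A → D → F → G.

Variance along critical path = 4.000 + 7.111 + 1.778 + 0.444 = 13.333; σ = √13.333 = 3.651 weeks.
Z = (30 − 37) / 3.651 = -1.917
P(T ≤ 30) = Φ(-1.917) ≈ 0.028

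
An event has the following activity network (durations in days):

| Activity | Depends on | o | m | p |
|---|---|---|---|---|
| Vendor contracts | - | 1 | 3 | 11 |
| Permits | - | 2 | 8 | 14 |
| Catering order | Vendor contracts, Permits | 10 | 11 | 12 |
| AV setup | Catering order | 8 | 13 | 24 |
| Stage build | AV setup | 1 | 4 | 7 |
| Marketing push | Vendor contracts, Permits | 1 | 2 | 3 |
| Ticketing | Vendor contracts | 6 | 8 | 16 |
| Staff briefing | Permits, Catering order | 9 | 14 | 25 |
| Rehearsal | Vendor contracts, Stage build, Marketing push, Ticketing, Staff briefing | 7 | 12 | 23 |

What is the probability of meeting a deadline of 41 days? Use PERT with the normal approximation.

0.020

te_Vendor contracts = (1 + 4·3 + 11)/6 = 24/6 = 4; σ²_Vendor contracts = ((11−1)/6)² = 2.778
te_Permits = (2 + 4·8 + 14)/6 = 48/6 = 8; σ²_Permits = ((14−2)/6)² = 4.000
te_Catering order = (10 + 4·11 + 12)/6 = 66/6 = 11; σ²_Catering order = ((12−10)/6)² = 0.111
te_AV setup = (8 + 4·13 + 24)/6 = 84/6 = 14; σ²_AV setup = ((24−8)/6)² = 7.111
te_Stage build = (1 + 4·4 + 7)/6 = 24/6 = 4; σ²_Stage build = ((7−1)/6)² = 1.000
te_Marketing push = (1 + 4·2 + 3)/6 = 12/6 = 2; σ²_Marketing push = ((3−1)/6)² = 0.111
te_Ticketing = (6 + 4·8 + 16)/6 = 54/6 = 9; σ²_Ticketing = ((16−6)/6)² = 2.778
te_Staff briefing = (9 + 4·14 + 25)/6 = 90/6 = 15; σ²_Staff briefing = ((25−9)/6)² = 7.111
te_Rehearsal = (7 + 4·12 + 23)/6 = 78/6 = 13; σ²_Rehearsal = ((23−7)/6)² = 7.111

Forward pass:
ES_Vendor contracts = 0; EF_Vendor contracts = 4
ES_Permits = 0; EF_Permits = 8
ES_Catering order = max(EF_Vendor contracts=4, EF_Permits=8) = 8; EF_Catering order = 8+11 = 19
ES_AV setup = 19; EF_AV setup = 19+14 = 33
ES_Stage build = 33; EF_Stage build = 33+4 = 37
ES_Marketing push = max(EF_Vendor contracts=4, EF_Permits=8) = 8; EF_Marketing push = 8+2 = 10
ES_Ticketing = 4; EF_Ticketing = 4+9 = 13
ES_Staff briefing = max(EF_Permits=8, EF_Catering order=19) = 19; EF_Staff briefing = 19+15 = 34
ES_Rehearsal = max(EF_Vendor contracts=4, EF_Stage build=37, EF_Marketing push=10, EF_Ticketing=13, EF_Staff briefing=34) = 37; EF_Rehearsal = 37+13 = 50
Expected project duration μ = 50 days. Critical path: Permits → Catering order → AV setup → Stage build → Rehearsal.

Variance along critical path = 4.000 + 0.111 + 7.111 + 1.000 + 7.111 = 19.333; σ = √19.333 = 4.397 days.
Z = (41 − 50) / 4.397 = -2.047
P(T ≤ 41) = Φ(-2.047) ≈ 0.020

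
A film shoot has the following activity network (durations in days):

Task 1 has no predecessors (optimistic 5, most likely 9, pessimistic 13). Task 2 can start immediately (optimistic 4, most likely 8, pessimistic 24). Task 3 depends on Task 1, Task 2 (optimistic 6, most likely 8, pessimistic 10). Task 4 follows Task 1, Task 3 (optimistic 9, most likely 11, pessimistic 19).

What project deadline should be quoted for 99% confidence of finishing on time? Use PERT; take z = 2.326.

te_Task 1 = (5 + 4·9 + 13)/6 = 54/6 = 9; σ²_Task 1 = ((13−5)/6)² = 1.778
te_Task 2 = (4 + 4·8 + 24)/6 = 60/6 = 10; σ²_Task 2 = ((24−4)/6)² = 11.111
te_Task 3 = (6 + 4·8 + 10)/6 = 48/6 = 8; σ²_Task 3 = ((10−6)/6)² = 0.444
te_Task 4 = (9 + 4·11 + 19)/6 = 72/6 = 12; σ²_Task 4 = ((19−9)/6)² = 2.778

Forward pass:
ES_Task 1 = 0; EF_Task 1 = 9
ES_Task 2 = 0; EF_Task 2 = 10
ES_Task 3 = max(EF_Task 1=9, EF_Task 2=10) = 10; EF_Task 3 = 10+8 = 18
ES_Task 4 = max(EF_Task 1=9, EF_Task 3=18) = 18; EF_Task 4 = 18+12 = 30
Expected project duration μ = 30 days. Critical path: Task 2 → Task 3 → Task 4.

Variance along critical path = 11.111 + 0.444 + 2.778 = 14.333; σ = 3.786 days.
D = μ + z·σ = 30 + 2.326·3.786 = 38.8 days

38.8 days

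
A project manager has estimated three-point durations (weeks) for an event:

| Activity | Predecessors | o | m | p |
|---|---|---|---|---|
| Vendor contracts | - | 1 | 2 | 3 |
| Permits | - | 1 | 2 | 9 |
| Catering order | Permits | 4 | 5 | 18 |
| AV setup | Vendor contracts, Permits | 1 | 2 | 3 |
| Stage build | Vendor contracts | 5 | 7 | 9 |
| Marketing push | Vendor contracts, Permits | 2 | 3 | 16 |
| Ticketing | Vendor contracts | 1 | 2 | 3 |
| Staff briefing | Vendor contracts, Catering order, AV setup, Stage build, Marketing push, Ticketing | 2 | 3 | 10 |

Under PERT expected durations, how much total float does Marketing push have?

te_Vendor contracts = (1 + 4·2 + 3)/6 = 12/6 = 2
te_Permits = (1 + 4·2 + 9)/6 = 18/6 = 3
te_Catering order = (4 + 4·5 + 18)/6 = 42/6 = 7
te_AV setup = (1 + 4·2 + 3)/6 = 12/6 = 2
te_Stage build = (5 + 4·7 + 9)/6 = 42/6 = 7
te_Marketing push = (2 + 4·3 + 16)/6 = 30/6 = 5
te_Ticketing = (1 + 4·2 + 3)/6 = 12/6 = 2
te_Staff briefing = (2 + 4·3 + 10)/6 = 24/6 = 4

Forward pass:
ES_Vendor contracts = 0; EF_Vendor contracts = 2
ES_Permits = 0; EF_Permits = 3
ES_Catering order = 3; EF_Catering order = 3+7 = 10
ES_AV setup = max(EF_Vendor contracts=2, EF_Permits=3) = 3; EF_AV setup = 3+2 = 5
ES_Stage build = 2; EF_Stage build = 2+7 = 9
ES_Marketing push = max(EF_Vendor contracts=2, EF_Permits=3) = 3; EF_Marketing push = 3+5 = 8
ES_Ticketing = 2; EF_Ticketing = 2+2 = 4
ES_Staff briefing = max(EF_Vendor contracts=2, EF_Catering order=10, EF_AV setup=5, EF_Stage build=9, EF_Marketing push=8, EF_Ticketing=4) = 10; EF_Staff briefing = 10+4 = 14
Expected project duration μ = 14 weeks. Critical path: Permits → Catering order → Staff briefing.

Backward pass:
LF_Staff briefing = 14; LS_Staff briefing = 14−4 = 10
LF_Ticketing = LS_Staff briefing = 10; LS_Ticketing = 10−2 = 8
LF_Marketing push = LS_Staff briefing = 10; LS_Marketing push = 10−5 = 5
LF_Stage build = LS_Staff briefing = 10; LS_Stage build = 10−7 = 3
LF_AV setup = LS_Staff briefing = 10; LS_AV setup = 10−2 = 8
LF_Catering order = LS_Staff briefing = 10; LS_Catering order = 10−7 = 3
LF_Permits = min(LS_Catering order=3, LS_AV setup=8, LS_Marketing push=5) = 3; LS_Permits = 3−3 = 0
LF_Vendor contracts = min(LS_AV setup=8, LS_Stage build=3, LS_Marketing push=5, LS_Ticketing=8, LS_Staff briefing=10) = 3; LS_Vendor contracts = 3−2 = 1
Slack_Marketing push = LS_Marketing push − ES_Marketing push = 5 − 3 = 2

2 weeks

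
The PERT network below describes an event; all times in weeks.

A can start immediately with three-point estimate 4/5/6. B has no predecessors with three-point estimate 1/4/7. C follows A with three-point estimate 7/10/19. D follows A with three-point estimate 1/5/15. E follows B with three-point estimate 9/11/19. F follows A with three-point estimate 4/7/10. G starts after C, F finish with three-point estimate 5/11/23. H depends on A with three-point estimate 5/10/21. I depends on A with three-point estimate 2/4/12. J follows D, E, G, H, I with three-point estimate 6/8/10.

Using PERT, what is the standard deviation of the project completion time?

te_A = (4 + 4·5 + 6)/6 = 30/6 = 5; σ²_A = ((6−4)/6)² = 0.111
te_B = (1 + 4·4 + 7)/6 = 24/6 = 4; σ²_B = ((7−1)/6)² = 1.000
te_C = (7 + 4·10 + 19)/6 = 66/6 = 11; σ²_C = ((19−7)/6)² = 4.000
te_D = (1 + 4·5 + 15)/6 = 36/6 = 6; σ²_D = ((15−1)/6)² = 5.444
te_E = (9 + 4·11 + 19)/6 = 72/6 = 12; σ²_E = ((19−9)/6)² = 2.778
te_F = (4 + 4·7 + 10)/6 = 42/6 = 7; σ²_F = ((10−4)/6)² = 1.000
te_G = (5 + 4·11 + 23)/6 = 72/6 = 12; σ²_G = ((23−5)/6)² = 9.000
te_H = (5 + 4·10 + 21)/6 = 66/6 = 11; σ²_H = ((21−5)/6)² = 7.111
te_I = (2 + 4·4 + 12)/6 = 30/6 = 5; σ²_I = ((12−2)/6)² = 2.778
te_J = (6 + 4·8 + 10)/6 = 48/6 = 8; σ²_J = ((10−6)/6)² = 0.444

Forward pass:
ES_A = 0; EF_A = 5
ES_B = 0; EF_B = 4
ES_C = 5; EF_C = 5+11 = 16
ES_D = 5; EF_D = 5+6 = 11
ES_E = 4; EF_E = 4+12 = 16
ES_F = 5; EF_F = 5+7 = 12
ES_G = max(EF_C=16, EF_F=12) = 16; EF_G = 16+12 = 28
ES_H = 5; EF_H = 5+11 = 16
ES_I = 5; EF_I = 5+5 = 10
ES_J = max(EF_D=11, EF_E=16, EF_G=28, EF_H=16, EF_I=10) = 28; EF_J = 28+8 = 36
Expected project duration μ = 36 weeks. Critical path: A → C → G → J.

Variance along critical path = 0.111 + 4.000 + 9.000 + 0.444 = 13.556
σ = √13.556 = 3.682 weeks

3.68 weeks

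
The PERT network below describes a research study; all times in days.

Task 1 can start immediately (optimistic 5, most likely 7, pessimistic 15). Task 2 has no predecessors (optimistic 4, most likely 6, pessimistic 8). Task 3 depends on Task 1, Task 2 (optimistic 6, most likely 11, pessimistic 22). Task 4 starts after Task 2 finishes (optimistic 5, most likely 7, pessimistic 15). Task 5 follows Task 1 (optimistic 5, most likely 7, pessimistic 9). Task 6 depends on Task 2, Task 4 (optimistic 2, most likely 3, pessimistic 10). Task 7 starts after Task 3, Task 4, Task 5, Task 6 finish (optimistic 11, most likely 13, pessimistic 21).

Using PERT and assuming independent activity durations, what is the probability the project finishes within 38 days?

te_Task 1 = (5 + 4·7 + 15)/6 = 48/6 = 8; σ²_Task 1 = ((15−5)/6)² = 2.778
te_Task 2 = (4 + 4·6 + 8)/6 = 36/6 = 6; σ²_Task 2 = ((8−4)/6)² = 0.444
te_Task 3 = (6 + 4·11 + 22)/6 = 72/6 = 12; σ²_Task 3 = ((22−6)/6)² = 7.111
te_Task 4 = (5 + 4·7 + 15)/6 = 48/6 = 8; σ²_Task 4 = ((15−5)/6)² = 2.778
te_Task 5 = (5 + 4·7 + 9)/6 = 42/6 = 7; σ²_Task 5 = ((9−5)/6)² = 0.444
te_Task 6 = (2 + 4·3 + 10)/6 = 24/6 = 4; σ²_Task 6 = ((10−2)/6)² = 1.778
te_Task 7 = (11 + 4·13 + 21)/6 = 84/6 = 14; σ²_Task 7 = ((21−11)/6)² = 2.778

Forward pass:
ES_Task 1 = 0; EF_Task 1 = 8
ES_Task 2 = 0; EF_Task 2 = 6
ES_Task 3 = max(EF_Task 1=8, EF_Task 2=6) = 8; EF_Task 3 = 8+12 = 20
ES_Task 4 = 6; EF_Task 4 = 6+8 = 14
ES_Task 5 = 8; EF_Task 5 = 8+7 = 15
ES_Task 6 = max(EF_Task 2=6, EF_Task 4=14) = 14; EF_Task 6 = 14+4 = 18
ES_Task 7 = max(EF_Task 3=20, EF_Task 4=14, EF_Task 5=15, EF_Task 6=18) = 20; EF_Task 7 = 20+14 = 34
Expected project duration μ = 34 days. Critical path: Task 1 → Task 3 → Task 7.

Variance along critical path = 2.778 + 7.111 + 2.778 = 12.667; σ = √12.667 = 3.559 days.
Z = (38 − 34) / 3.559 = 1.124
P(T ≤ 38) = Φ(1.124) ≈ 0.869

0.869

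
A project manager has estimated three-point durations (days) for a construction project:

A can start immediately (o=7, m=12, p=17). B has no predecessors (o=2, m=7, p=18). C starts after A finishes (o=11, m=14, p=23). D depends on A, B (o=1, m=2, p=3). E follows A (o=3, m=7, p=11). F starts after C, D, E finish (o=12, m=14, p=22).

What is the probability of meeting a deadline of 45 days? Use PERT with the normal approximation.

te_A = (7 + 4·12 + 17)/6 = 72/6 = 12; σ²_A = ((17−7)/6)² = 2.778
te_B = (2 + 4·7 + 18)/6 = 48/6 = 8; σ²_B = ((18−2)/6)² = 7.111
te_C = (11 + 4·14 + 23)/6 = 90/6 = 15; σ²_C = ((23−11)/6)² = 4.000
te_D = (1 + 4·2 + 3)/6 = 12/6 = 2; σ²_D = ((3−1)/6)² = 0.111
te_E = (3 + 4·7 + 11)/6 = 42/6 = 7; σ²_E = ((11−3)/6)² = 1.778
te_F = (12 + 4·14 + 22)/6 = 90/6 = 15; σ²_F = ((22−12)/6)² = 2.778

Forward pass:
ES_A = 0; EF_A = 12
ES_B = 0; EF_B = 8
ES_C = 12; EF_C = 12+15 = 27
ES_D = max(EF_A=12, EF_B=8) = 12; EF_D = 12+2 = 14
ES_E = 12; EF_E = 12+7 = 19
ES_F = max(EF_C=27, EF_D=14, EF_E=19) = 27; EF_F = 27+15 = 42
Expected project duration μ = 42 days. Critical path: A → C → F.

Variance along critical path = 2.778 + 4.000 + 2.778 = 9.556; σ = √9.556 = 3.091 days.
Z = (45 − 42) / 3.091 = 0.970
P(T ≤ 45) = Φ(0.970) ≈ 0.834

0.834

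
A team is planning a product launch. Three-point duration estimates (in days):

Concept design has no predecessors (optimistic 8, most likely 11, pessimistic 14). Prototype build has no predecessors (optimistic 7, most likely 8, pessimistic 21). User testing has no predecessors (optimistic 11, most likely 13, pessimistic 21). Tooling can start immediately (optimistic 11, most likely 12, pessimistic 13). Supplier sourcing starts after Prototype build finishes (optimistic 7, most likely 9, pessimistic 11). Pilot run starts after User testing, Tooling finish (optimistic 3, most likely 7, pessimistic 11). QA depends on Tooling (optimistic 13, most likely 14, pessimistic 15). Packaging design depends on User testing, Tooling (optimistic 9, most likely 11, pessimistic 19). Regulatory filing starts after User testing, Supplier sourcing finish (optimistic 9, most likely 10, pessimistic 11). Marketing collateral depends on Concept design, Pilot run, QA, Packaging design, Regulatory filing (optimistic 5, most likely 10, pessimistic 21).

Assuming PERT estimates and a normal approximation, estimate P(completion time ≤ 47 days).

te_Concept design = (8 + 4·11 + 14)/6 = 66/6 = 11; σ²_Concept design = ((14−8)/6)² = 1.000
te_Prototype build = (7 + 4·8 + 21)/6 = 60/6 = 10; σ²_Prototype build = ((21−7)/6)² = 5.444
te_User testing = (11 + 4·13 + 21)/6 = 84/6 = 14; σ²_User testing = ((21−11)/6)² = 2.778
te_Tooling = (11 + 4·12 + 13)/6 = 72/6 = 12; σ²_Tooling = ((13−11)/6)² = 0.111
te_Supplier sourcing = (7 + 4·9 + 11)/6 = 54/6 = 9; σ²_Supplier sourcing = ((11−7)/6)² = 0.444
te_Pilot run = (3 + 4·7 + 11)/6 = 42/6 = 7; σ²_Pilot run = ((11−3)/6)² = 1.778
te_QA = (13 + 4·14 + 15)/6 = 84/6 = 14; σ²_QA = ((15−13)/6)² = 0.111
te_Packaging design = (9 + 4·11 + 19)/6 = 72/6 = 12; σ²_Packaging design = ((19−9)/6)² = 2.778
te_Regulatory filing = (9 + 4·10 + 11)/6 = 60/6 = 10; σ²_Regulatory filing = ((11−9)/6)² = 0.111
te_Marketing collateral = (5 + 4·10 + 21)/6 = 66/6 = 11; σ²_Marketing collateral = ((21−5)/6)² = 7.111

Forward pass:
ES_Concept design = 0; EF_Concept design = 11
ES_Prototype build = 0; EF_Prototype build = 10
ES_User testing = 0; EF_User testing = 14
ES_Tooling = 0; EF_Tooling = 12
ES_Supplier sourcing = 10; EF_Supplier sourcing = 10+9 = 19
ES_Pilot run = max(EF_User testing=14, EF_Tooling=12) = 14; EF_Pilot run = 14+7 = 21
ES_QA = 12; EF_QA = 12+14 = 26
ES_Packaging design = max(EF_User testing=14, EF_Tooling=12) = 14; EF_Packaging design = 14+12 = 26
ES_Regulatory filing = max(EF_User testing=14, EF_Supplier sourcing=19) = 19; EF_Regulatory filing = 19+10 = 29
ES_Marketing collateral = max(EF_Concept design=11, EF_Pilot run=21, EF_QA=26, EF_Packaging design=26, EF_Regulatory filing=29) = 29; EF_Marketing collateral = 29+11 = 40
Expected project duration μ = 40 days. Critical path: Prototype build → Supplier sourcing → Regulatory filing → Marketing collateral.

Variance along critical path = 5.444 + 0.444 + 0.111 + 7.111 = 13.111; σ = √13.111 = 3.621 days.
Z = (47 − 40) / 3.621 = 1.933
P(T ≤ 47) = Φ(1.933) ≈ 0.973

0.973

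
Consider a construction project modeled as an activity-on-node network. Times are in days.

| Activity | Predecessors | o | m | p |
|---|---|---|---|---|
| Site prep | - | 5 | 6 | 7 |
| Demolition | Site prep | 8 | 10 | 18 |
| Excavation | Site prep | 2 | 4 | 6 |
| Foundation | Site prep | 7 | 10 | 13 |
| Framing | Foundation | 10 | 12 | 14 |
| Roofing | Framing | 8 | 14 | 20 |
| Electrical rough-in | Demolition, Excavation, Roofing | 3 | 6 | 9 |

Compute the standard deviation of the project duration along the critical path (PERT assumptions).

te_Site prep = (5 + 4·6 + 7)/6 = 36/6 = 6; σ²_Site prep = ((7−5)/6)² = 0.111
te_Demolition = (8 + 4·10 + 18)/6 = 66/6 = 11; σ²_Demolition = ((18−8)/6)² = 2.778
te_Excavation = (2 + 4·4 + 6)/6 = 24/6 = 4; σ²_Excavation = ((6−2)/6)² = 0.444
te_Foundation = (7 + 4·10 + 13)/6 = 60/6 = 10; σ²_Foundation = ((13−7)/6)² = 1.000
te_Framing = (10 + 4·12 + 14)/6 = 72/6 = 12; σ²_Framing = ((14−10)/6)² = 0.444
te_Roofing = (8 + 4·14 + 20)/6 = 84/6 = 14; σ²_Roofing = ((20−8)/6)² = 4.000
te_Electrical rough-in = (3 + 4·6 + 9)/6 = 36/6 = 6; σ²_Electrical rough-in = ((9−3)/6)² = 1.000

Forward pass:
ES_Site prep = 0; EF_Site prep = 6
ES_Demolition = 6; EF_Demolition = 6+11 = 17
ES_Excavation = 6; EF_Excavation = 6+4 = 10
ES_Foundation = 6; EF_Foundation = 6+10 = 16
ES_Framing = 16; EF_Framing = 16+12 = 28
ES_Roofing = 28; EF_Roofing = 28+14 = 42
ES_Electrical rough-in = max(EF_Demolition=17, EF_Excavation=10, EF_Roofing=42) = 42; EF_Electrical rough-in = 42+6 = 48
Expected project duration μ = 48 days. Critical path: Site prep → Foundation → Framing → Roofing → Electrical rough-in.

Variance along critical path = 0.111 + 1.000 + 0.444 + 4.000 + 1.000 = 6.556
σ = √6.556 = 2.560 days

2.56 days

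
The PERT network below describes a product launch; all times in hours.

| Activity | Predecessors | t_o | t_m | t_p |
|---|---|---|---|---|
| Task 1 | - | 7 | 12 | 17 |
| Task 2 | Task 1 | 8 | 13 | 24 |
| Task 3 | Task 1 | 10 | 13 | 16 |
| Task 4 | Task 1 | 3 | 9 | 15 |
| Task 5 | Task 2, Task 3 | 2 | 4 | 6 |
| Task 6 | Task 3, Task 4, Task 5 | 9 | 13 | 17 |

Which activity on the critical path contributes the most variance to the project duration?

Task 2

te_Task 1 = (7 + 4·12 + 17)/6 = 72/6 = 12; σ²_Task 1 = ((17−7)/6)² = 2.778
te_Task 2 = (8 + 4·13 + 24)/6 = 84/6 = 14; σ²_Task 2 = ((24−8)/6)² = 7.111
te_Task 3 = (10 + 4·13 + 16)/6 = 78/6 = 13; σ²_Task 3 = ((16−10)/6)² = 1.000
te_Task 4 = (3 + 4·9 + 15)/6 = 54/6 = 9; σ²_Task 4 = ((15−3)/6)² = 4.000
te_Task 5 = (2 + 4·4 + 6)/6 = 24/6 = 4; σ²_Task 5 = ((6−2)/6)² = 0.444
te_Task 6 = (9 + 4·13 + 17)/6 = 78/6 = 13; σ²_Task 6 = ((17−9)/6)² = 1.778

Forward pass:
ES_Task 1 = 0; EF_Task 1 = 12
ES_Task 2 = 12; EF_Task 2 = 12+14 = 26
ES_Task 3 = 12; EF_Task 3 = 12+13 = 25
ES_Task 4 = 12; EF_Task 4 = 12+9 = 21
ES_Task 5 = max(EF_Task 2=26, EF_Task 3=25) = 26; EF_Task 5 = 26+4 = 30
ES_Task 6 = max(EF_Task 3=25, EF_Task 4=21, EF_Task 5=30) = 30; EF_Task 6 = 30+13 = 43
Expected project duration μ = 43 hours. Critical path: Task 1 → Task 2 → Task 5 → Task 6.

Variances on critical path: σ²_Task 1=2.778, σ²_Task 2=7.111, σ²_Task 5=0.444, σ²_Task 6=1.778.
Largest is σ²_Task 2 = 7.111.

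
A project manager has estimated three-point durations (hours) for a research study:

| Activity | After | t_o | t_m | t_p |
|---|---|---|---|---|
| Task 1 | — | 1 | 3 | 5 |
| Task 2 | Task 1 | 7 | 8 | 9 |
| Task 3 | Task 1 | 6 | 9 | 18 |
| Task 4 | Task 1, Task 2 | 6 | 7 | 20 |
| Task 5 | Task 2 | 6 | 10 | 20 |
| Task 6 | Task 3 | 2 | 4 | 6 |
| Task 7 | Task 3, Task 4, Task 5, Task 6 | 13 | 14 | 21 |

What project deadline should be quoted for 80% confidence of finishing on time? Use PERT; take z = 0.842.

39.3 hours

te_Task 1 = (1 + 4·3 + 5)/6 = 18/6 = 3; σ²_Task 1 = ((5−1)/6)² = 0.444
te_Task 2 = (7 + 4·8 + 9)/6 = 48/6 = 8; σ²_Task 2 = ((9−7)/6)² = 0.111
te_Task 3 = (6 + 4·9 + 18)/6 = 60/6 = 10; σ²_Task 3 = ((18−6)/6)² = 4.000
te_Task 4 = (6 + 4·7 + 20)/6 = 54/6 = 9; σ²_Task 4 = ((20−6)/6)² = 5.444
te_Task 5 = (6 + 4·10 + 20)/6 = 66/6 = 11; σ²_Task 5 = ((20−6)/6)² = 5.444
te_Task 6 = (2 + 4·4 + 6)/6 = 24/6 = 4; σ²_Task 6 = ((6−2)/6)² = 0.444
te_Task 7 = (13 + 4·14 + 21)/6 = 90/6 = 15; σ²_Task 7 = ((21−13)/6)² = 1.778

Forward pass:
ES_Task 1 = 0; EF_Task 1 = 3
ES_Task 2 = 3; EF_Task 2 = 3+8 = 11
ES_Task 3 = 3; EF_Task 3 = 3+10 = 13
ES_Task 4 = max(EF_Task 1=3, EF_Task 2=11) = 11; EF_Task 4 = 11+9 = 20
ES_Task 5 = 11; EF_Task 5 = 11+11 = 22
ES_Task 6 = 13; EF_Task 6 = 13+4 = 17
ES_Task 7 = max(EF_Task 3=13, EF_Task 4=20, EF_Task 5=22, EF_Task 6=17) = 22; EF_Task 7 = 22+15 = 37
Expected project duration μ = 37 hours. Critical path: Task 1 → Task 2 → Task 5 → Task 7.

Variance along critical path = 0.444 + 0.111 + 5.444 + 1.778 = 7.778; σ = 2.789 hours.
D = μ + z·σ = 37 + 0.842·2.789 = 39.3 hours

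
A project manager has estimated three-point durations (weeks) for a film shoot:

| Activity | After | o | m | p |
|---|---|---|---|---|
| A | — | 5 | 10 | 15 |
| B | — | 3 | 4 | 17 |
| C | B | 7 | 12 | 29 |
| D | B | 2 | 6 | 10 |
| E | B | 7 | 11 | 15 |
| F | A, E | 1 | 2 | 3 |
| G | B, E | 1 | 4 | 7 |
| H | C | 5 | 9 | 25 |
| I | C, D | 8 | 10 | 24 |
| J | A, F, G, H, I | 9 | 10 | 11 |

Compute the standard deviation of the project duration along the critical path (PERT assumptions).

te_A = (5 + 4·10 + 15)/6 = 60/6 = 10; σ²_A = ((15−5)/6)² = 2.778
te_B = (3 + 4·4 + 17)/6 = 36/6 = 6; σ²_B = ((17−3)/6)² = 5.444
te_C = (7 + 4·12 + 29)/6 = 84/6 = 14; σ²_C = ((29−7)/6)² = 13.444
te_D = (2 + 4·6 + 10)/6 = 36/6 = 6; σ²_D = ((10−2)/6)² = 1.778
te_E = (7 + 4·11 + 15)/6 = 66/6 = 11; σ²_E = ((15−7)/6)² = 1.778
te_F = (1 + 4·2 + 3)/6 = 12/6 = 2; σ²_F = ((3−1)/6)² = 0.111
te_G = (1 + 4·4 + 7)/6 = 24/6 = 4; σ²_G = ((7−1)/6)² = 1.000
te_H = (5 + 4·9 + 25)/6 = 66/6 = 11; σ²_H = ((25−5)/6)² = 11.111
te_I = (8 + 4·10 + 24)/6 = 72/6 = 12; σ²_I = ((24−8)/6)² = 7.111
te_J = (9 + 4·10 + 11)/6 = 60/6 = 10; σ²_J = ((11−9)/6)² = 0.111

Forward pass:
ES_A = 0; EF_A = 10
ES_B = 0; EF_B = 6
ES_C = 6; EF_C = 6+14 = 20
ES_D = 6; EF_D = 6+6 = 12
ES_E = 6; EF_E = 6+11 = 17
ES_F = max(EF_A=10, EF_E=17) = 17; EF_F = 17+2 = 19
ES_G = max(EF_B=6, EF_E=17) = 17; EF_G = 17+4 = 21
ES_H = 20; EF_H = 20+11 = 31
ES_I = max(EF_C=20, EF_D=12) = 20; EF_I = 20+12 = 32
ES_J = max(EF_A=10, EF_F=19, EF_G=21, EF_H=31, EF_I=32) = 32; EF_J = 32+10 = 42
Expected project duration μ = 42 weeks. Critical path: B → C → I → J.

Variance along critical path = 5.444 + 13.444 + 7.111 + 0.111 = 26.111
σ = √26.111 = 5.110 weeks

5.11 weeks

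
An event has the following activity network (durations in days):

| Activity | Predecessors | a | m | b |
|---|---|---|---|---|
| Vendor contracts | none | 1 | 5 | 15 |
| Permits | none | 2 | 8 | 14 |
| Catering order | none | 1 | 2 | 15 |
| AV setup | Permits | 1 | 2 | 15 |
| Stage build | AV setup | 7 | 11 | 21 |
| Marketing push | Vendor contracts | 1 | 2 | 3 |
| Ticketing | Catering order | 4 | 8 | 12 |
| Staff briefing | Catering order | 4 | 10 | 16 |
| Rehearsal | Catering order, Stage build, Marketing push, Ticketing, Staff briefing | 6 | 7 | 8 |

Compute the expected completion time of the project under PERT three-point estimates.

te_Vendor contracts = (1 + 4·5 + 15)/6 = 36/6 = 6
te_Permits = (2 + 4·8 + 14)/6 = 48/6 = 8
te_Catering order = (1 + 4·2 + 15)/6 = 24/6 = 4
te_AV setup = (1 + 4·2 + 15)/6 = 24/6 = 4
te_Stage build = (7 + 4·11 + 21)/6 = 72/6 = 12
te_Marketing push = (1 + 4·2 + 3)/6 = 12/6 = 2
te_Ticketing = (4 + 4·8 + 12)/6 = 48/6 = 8
te_Staff briefing = (4 + 4·10 + 16)/6 = 60/6 = 10
te_Rehearsal = (6 + 4·7 + 8)/6 = 42/6 = 7

Forward pass:
ES_Vendor contracts = 0; EF_Vendor contracts = 6
ES_Permits = 0; EF_Permits = 8
ES_Catering order = 0; EF_Catering order = 4
ES_AV setup = 8; EF_AV setup = 8+4 = 12
ES_Stage build = 12; EF_Stage build = 12+12 = 24
ES_Marketing push = 6; EF_Marketing push = 6+2 = 8
ES_Ticketing = 4; EF_Ticketing = 4+8 = 12
ES_Staff briefing = 4; EF_Staff briefing = 4+10 = 14
ES_Rehearsal = max(EF_Catering order=4, EF_Stage build=24, EF_Marketing push=8, EF_Ticketing=12, EF_Staff briefing=14) = 24; EF_Rehearsal = 24+7 = 31
Expected project duration μ = 31 days. Critical path: Permits → AV setup → Stage build → Rehearsal.

31 days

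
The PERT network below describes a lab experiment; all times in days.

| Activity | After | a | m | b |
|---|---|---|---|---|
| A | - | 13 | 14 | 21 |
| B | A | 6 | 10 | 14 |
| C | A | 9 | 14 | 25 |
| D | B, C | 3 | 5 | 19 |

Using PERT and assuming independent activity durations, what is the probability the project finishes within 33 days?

te_A = (13 + 4·14 + 21)/6 = 90/6 = 15; σ²_A = ((21−13)/6)² = 1.778
te_B = (6 + 4·10 + 14)/6 = 60/6 = 10; σ²_B = ((14−6)/6)² = 1.778
te_C = (9 + 4·14 + 25)/6 = 90/6 = 15; σ²_C = ((25−9)/6)² = 7.111
te_D = (3 + 4·5 + 19)/6 = 42/6 = 7; σ²_D = ((19−3)/6)² = 7.111

Forward pass:
ES_A = 0; EF_A = 15
ES_B = 15; EF_B = 15+10 = 25
ES_C = 15; EF_C = 15+15 = 30
ES_D = max(EF_B=25, EF_C=30) = 30; EF_D = 30+7 = 37
Expected project duration μ = 37 days. Critical path: A → C → D.

Variance along critical path = 1.778 + 7.111 + 7.111 = 16.000; σ = √16.000 = 4.000 days.
Z = (33 − 37) / 4.000 = -1.000
P(T ≤ 33) = Φ(-1.000) ≈ 0.159

0.159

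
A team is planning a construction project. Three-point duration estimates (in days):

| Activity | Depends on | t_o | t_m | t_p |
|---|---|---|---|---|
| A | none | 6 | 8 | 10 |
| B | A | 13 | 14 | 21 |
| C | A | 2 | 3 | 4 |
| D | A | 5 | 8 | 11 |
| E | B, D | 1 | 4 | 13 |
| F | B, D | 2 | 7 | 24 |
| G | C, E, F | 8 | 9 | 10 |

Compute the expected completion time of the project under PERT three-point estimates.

41 days

te_A = (6 + 4·8 + 10)/6 = 48/6 = 8
te_B = (13 + 4·14 + 21)/6 = 90/6 = 15
te_C = (2 + 4·3 + 4)/6 = 18/6 = 3
te_D = (5 + 4·8 + 11)/6 = 48/6 = 8
te_E = (1 + 4·4 + 13)/6 = 30/6 = 5
te_F = (2 + 4·7 + 24)/6 = 54/6 = 9
te_G = (8 + 4·9 + 10)/6 = 54/6 = 9

Forward pass:
ES_A = 0; EF_A = 8
ES_B = 8; EF_B = 8+15 = 23
ES_C = 8; EF_C = 8+3 = 11
ES_D = 8; EF_D = 8+8 = 16
ES_E = max(EF_B=23, EF_D=16) = 23; EF_E = 23+5 = 28
ES_F = max(EF_B=23, EF_D=16) = 23; EF_F = 23+9 = 32
ES_G = max(EF_C=11, EF_E=28, EF_F=32) = 32; EF_G = 32+9 = 41
Expected project duration μ = 41 days. Critical path: A → B → F → G.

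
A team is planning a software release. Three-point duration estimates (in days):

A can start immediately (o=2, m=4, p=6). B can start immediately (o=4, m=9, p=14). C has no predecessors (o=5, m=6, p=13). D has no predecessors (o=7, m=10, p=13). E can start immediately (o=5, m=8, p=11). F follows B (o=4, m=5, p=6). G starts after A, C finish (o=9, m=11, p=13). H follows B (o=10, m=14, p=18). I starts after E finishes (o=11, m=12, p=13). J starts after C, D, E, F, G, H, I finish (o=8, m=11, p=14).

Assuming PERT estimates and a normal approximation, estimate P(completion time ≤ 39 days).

0.983

te_A = (2 + 4·4 + 6)/6 = 24/6 = 4; σ²_A = ((6−2)/6)² = 0.444
te_B = (4 + 4·9 + 14)/6 = 54/6 = 9; σ²_B = ((14−4)/6)² = 2.778
te_C = (5 + 4·6 + 13)/6 = 42/6 = 7; σ²_C = ((13−5)/6)² = 1.778
te_D = (7 + 4·10 + 13)/6 = 60/6 = 10; σ²_D = ((13−7)/6)² = 1.000
te_E = (5 + 4·8 + 11)/6 = 48/6 = 8; σ²_E = ((11−5)/6)² = 1.000
te_F = (4 + 4·5 + 6)/6 = 30/6 = 5; σ²_F = ((6−4)/6)² = 0.111
te_G = (9 + 4·11 + 13)/6 = 66/6 = 11; σ²_G = ((13−9)/6)² = 0.444
te_H = (10 + 4·14 + 18)/6 = 84/6 = 14; σ²_H = ((18−10)/6)² = 1.778
te_I = (11 + 4·12 + 13)/6 = 72/6 = 12; σ²_I = ((13−11)/6)² = 0.111
te_J = (8 + 4·11 + 14)/6 = 66/6 = 11; σ²_J = ((14−8)/6)² = 1.000

Forward pass:
ES_A = 0; EF_A = 4
ES_B = 0; EF_B = 9
ES_C = 0; EF_C = 7
ES_D = 0; EF_D = 10
ES_E = 0; EF_E = 8
ES_F = 9; EF_F = 9+5 = 14
ES_G = max(EF_A=4, EF_C=7) = 7; EF_G = 7+11 = 18
ES_H = 9; EF_H = 9+14 = 23
ES_I = 8; EF_I = 8+12 = 20
ES_J = max(EF_C=7, EF_D=10, EF_E=8, EF_F=14, EF_G=18, EF_H=23, EF_I=20) = 23; EF_J = 23+11 = 34
Expected project duration μ = 34 days. Critical path: B → H → J.

Variance along critical path = 2.778 + 1.778 + 1.000 = 5.556; σ = √5.556 = 2.357 days.
Z = (39 − 34) / 2.357 = 2.121
P(T ≤ 39) = Φ(2.121) ≈ 0.983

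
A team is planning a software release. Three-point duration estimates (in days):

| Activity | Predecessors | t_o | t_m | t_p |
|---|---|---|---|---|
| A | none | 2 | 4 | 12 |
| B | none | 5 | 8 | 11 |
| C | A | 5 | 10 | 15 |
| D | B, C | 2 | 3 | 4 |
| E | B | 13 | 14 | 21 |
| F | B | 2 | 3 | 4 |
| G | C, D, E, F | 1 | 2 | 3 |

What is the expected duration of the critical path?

te_A = (2 + 4·4 + 12)/6 = 30/6 = 5
te_B = (5 + 4·8 + 11)/6 = 48/6 = 8
te_C = (5 + 4·10 + 15)/6 = 60/6 = 10
te_D = (2 + 4·3 + 4)/6 = 18/6 = 3
te_E = (13 + 4·14 + 21)/6 = 90/6 = 15
te_F = (2 + 4·3 + 4)/6 = 18/6 = 3
te_G = (1 + 4·2 + 3)/6 = 12/6 = 2

Forward pass:
ES_A = 0; EF_A = 5
ES_B = 0; EF_B = 8
ES_C = 5; EF_C = 5+10 = 15
ES_D = max(EF_B=8, EF_C=15) = 15; EF_D = 15+3 = 18
ES_E = 8; EF_E = 8+15 = 23
ES_F = 8; EF_F = 8+3 = 11
ES_G = max(EF_C=15, EF_D=18, EF_E=23, EF_F=11) = 23; EF_G = 23+2 = 25
Expected project duration μ = 25 days. Critical path: B → E → G.

25 days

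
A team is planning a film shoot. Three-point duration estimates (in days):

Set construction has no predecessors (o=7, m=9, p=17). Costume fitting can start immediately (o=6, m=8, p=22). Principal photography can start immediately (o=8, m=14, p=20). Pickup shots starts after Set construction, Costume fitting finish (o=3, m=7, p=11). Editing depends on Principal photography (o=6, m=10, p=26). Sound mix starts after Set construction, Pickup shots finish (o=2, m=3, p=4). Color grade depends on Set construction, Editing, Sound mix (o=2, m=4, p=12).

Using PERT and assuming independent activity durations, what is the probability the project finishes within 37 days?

te_Set construction = (7 + 4·9 + 17)/6 = 60/6 = 10; σ²_Set construction = ((17−7)/6)² = 2.778
te_Costume fitting = (6 + 4·8 + 22)/6 = 60/6 = 10; σ²_Costume fitting = ((22−6)/6)² = 7.111
te_Principal photography = (8 + 4·14 + 20)/6 = 84/6 = 14; σ²_Principal photography = ((20−8)/6)² = 4.000
te_Pickup shots = (3 + 4·7 + 11)/6 = 42/6 = 7; σ²_Pickup shots = ((11−3)/6)² = 1.778
te_Editing = (6 + 4·10 + 26)/6 = 72/6 = 12; σ²_Editing = ((26−6)/6)² = 11.111
te_Sound mix = (2 + 4·3 + 4)/6 = 18/6 = 3; σ²_Sound mix = ((4−2)/6)² = 0.111
te_Color grade = (2 + 4·4 + 12)/6 = 30/6 = 5; σ²_Color grade = ((12−2)/6)² = 2.778

Forward pass:
ES_Set construction = 0; EF_Set construction = 10
ES_Costume fitting = 0; EF_Costume fitting = 10
ES_Principal photography = 0; EF_Principal photography = 14
ES_Pickup shots = max(EF_Set construction=10, EF_Costume fitting=10) = 10; EF_Pickup shots = 10+7 = 17
ES_Editing = 14; EF_Editing = 14+12 = 26
ES_Sound mix = max(EF_Set construction=10, EF_Pickup shots=17) = 17; EF_Sound mix = 17+3 = 20
ES_Color grade = max(EF_Set construction=10, EF_Editing=26, EF_Sound mix=20) = 26; EF_Color grade = 26+5 = 31
Expected project duration μ = 31 days. Critical path: Principal photography → Editing → Color grade.

Variance along critical path = 4.000 + 11.111 + 2.778 = 17.889; σ = √17.889 = 4.230 days.
Z = (37 − 31) / 4.230 = 1.419
P(T ≤ 37) = Φ(1.419) ≈ 0.922

0.922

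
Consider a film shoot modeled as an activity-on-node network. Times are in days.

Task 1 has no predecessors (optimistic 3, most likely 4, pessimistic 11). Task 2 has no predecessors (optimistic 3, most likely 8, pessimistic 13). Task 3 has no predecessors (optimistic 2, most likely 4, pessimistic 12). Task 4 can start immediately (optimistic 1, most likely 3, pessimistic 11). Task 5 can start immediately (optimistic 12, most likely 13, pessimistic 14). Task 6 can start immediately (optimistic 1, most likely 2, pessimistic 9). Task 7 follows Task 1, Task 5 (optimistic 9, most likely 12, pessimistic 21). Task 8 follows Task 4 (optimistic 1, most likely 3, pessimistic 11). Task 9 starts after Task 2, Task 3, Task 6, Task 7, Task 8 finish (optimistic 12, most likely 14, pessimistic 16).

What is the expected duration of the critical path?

40 days

te_Task 1 = (3 + 4·4 + 11)/6 = 30/6 = 5
te_Task 2 = (3 + 4·8 + 13)/6 = 48/6 = 8
te_Task 3 = (2 + 4·4 + 12)/6 = 30/6 = 5
te_Task 4 = (1 + 4·3 + 11)/6 = 24/6 = 4
te_Task 5 = (12 + 4·13 + 14)/6 = 78/6 = 13
te_Task 6 = (1 + 4·2 + 9)/6 = 18/6 = 3
te_Task 7 = (9 + 4·12 + 21)/6 = 78/6 = 13
te_Task 8 = (1 + 4·3 + 11)/6 = 24/6 = 4
te_Task 9 = (12 + 4·14 + 16)/6 = 84/6 = 14

Forward pass:
ES_Task 1 = 0; EF_Task 1 = 5
ES_Task 2 = 0; EF_Task 2 = 8
ES_Task 3 = 0; EF_Task 3 = 5
ES_Task 4 = 0; EF_Task 4 = 4
ES_Task 5 = 0; EF_Task 5 = 13
ES_Task 6 = 0; EF_Task 6 = 3
ES_Task 7 = max(EF_Task 1=5, EF_Task 5=13) = 13; EF_Task 7 = 13+13 = 26
ES_Task 8 = 4; EF_Task 8 = 4+4 = 8
ES_Task 9 = max(EF_Task 2=8, EF_Task 3=5, EF_Task 6=3, EF_Task 7=26, EF_Task 8=8) = 26; EF_Task 9 = 26+14 = 40
Expected project duration μ = 40 days. Critical path: Task 5 → Task 7 → Task 9.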